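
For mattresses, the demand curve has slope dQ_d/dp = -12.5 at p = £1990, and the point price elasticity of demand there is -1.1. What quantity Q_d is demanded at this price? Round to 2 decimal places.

Ed = (dQ_d/dp)·(p/Q_d) ⇒ Q_d = (dQ_d/dp)·p/Ed = (-12.5)·1990/(-1.1) = 22613.6363…

22613.64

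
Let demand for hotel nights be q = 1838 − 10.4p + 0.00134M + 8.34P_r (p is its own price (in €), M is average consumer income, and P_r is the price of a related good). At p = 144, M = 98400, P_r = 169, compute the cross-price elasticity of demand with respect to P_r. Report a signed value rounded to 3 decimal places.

At the given values, q = 1838 − 10.4(144) + 0.00134(98400) + 8.34(169) = 1881.716.
∂q/∂P_r = 8.34.
E = (8.34) × (169/1881.716) = 0.74902…

0.749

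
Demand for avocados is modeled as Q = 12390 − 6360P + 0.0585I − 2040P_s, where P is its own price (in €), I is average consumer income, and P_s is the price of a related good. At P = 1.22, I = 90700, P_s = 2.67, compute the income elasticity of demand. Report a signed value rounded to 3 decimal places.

At the given values, Q = 12390 − 6360(1.22) + 0.0585(90700) − 2040(2.67) = 4489.95.
∂Q/∂I = 0.0585.
E = (0.0585) × (90700/4489.95) = 1.18173…

1.182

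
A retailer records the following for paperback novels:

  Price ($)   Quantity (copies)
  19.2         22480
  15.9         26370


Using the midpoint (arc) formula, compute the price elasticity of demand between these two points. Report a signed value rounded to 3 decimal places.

%ΔQ = (26370 − 22480) / [(22480 + 26370)/2] = 3890/24425 = 0.159263…
%ΔP = (15.9 − 19.2) / [(19.2 + 15.9)/2] = -3.3/17.55 = -0.188034…
Arc Ed = %ΔQ / %ΔP = (3890/24425) / (-3.3/17.55) = -0.84698…

-0.847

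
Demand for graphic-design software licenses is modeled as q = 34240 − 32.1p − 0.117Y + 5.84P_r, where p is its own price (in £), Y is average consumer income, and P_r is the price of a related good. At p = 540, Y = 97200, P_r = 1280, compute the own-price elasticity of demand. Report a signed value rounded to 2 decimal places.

-1.33

At the given values, q = 34240 − 32.1(540) − 0.117(97200) + 5.84(1280) = 13008.8.
∂q/∂p = −32.1.
E = (-32.1) × (540/13008.8) = -1.3324…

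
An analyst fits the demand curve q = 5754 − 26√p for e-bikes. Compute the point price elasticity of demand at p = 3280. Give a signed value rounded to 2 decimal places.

dq/dp = −26/(2√p) = -0.22699. At p = 3280, q = 4264.95.
Ed = (dq/dp)·(p/q) = (-0.22699) × (3280/4264.95) = -0.1745…

-0.17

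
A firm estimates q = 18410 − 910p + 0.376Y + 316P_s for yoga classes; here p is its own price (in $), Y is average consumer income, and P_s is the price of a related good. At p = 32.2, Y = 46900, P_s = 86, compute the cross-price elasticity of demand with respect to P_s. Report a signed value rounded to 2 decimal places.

At the given values, q = 18410 − 910(32.2) + 0.376(46900) + 316(86) = 33918.4.
∂q/∂P_s = 316.
E = (316) × (86/33918.4) = 0.8012…

0.80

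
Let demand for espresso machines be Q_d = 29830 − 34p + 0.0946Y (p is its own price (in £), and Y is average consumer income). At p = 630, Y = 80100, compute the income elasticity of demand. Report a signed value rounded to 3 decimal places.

At the given values, Q_d = 29830 − 34(630) + 0.0946(80100) = 15987.46.
∂Q_d/∂Y = 0.0946.
E = (0.0946) × (80100/15987.46) = 0.47396…

0.474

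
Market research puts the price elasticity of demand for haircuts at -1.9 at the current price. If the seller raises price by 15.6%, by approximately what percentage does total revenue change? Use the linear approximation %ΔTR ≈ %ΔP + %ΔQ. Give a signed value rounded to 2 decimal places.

%ΔQ ≈ Ed × %ΔP = (-1.9) × (+15.6%) = -29.6400%
%ΔTR ≈ %ΔP + %ΔQ = (+15.6%) + (-29.6400%) = -14.0400%

-14.04%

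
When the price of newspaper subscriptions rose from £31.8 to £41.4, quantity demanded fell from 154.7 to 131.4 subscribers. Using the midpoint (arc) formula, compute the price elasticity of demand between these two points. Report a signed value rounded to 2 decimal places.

%ΔQ = (131.4 − 154.7) / [(154.7 + 131.4)/2] = -23.3/143.05 = -0.162880…
%ΔP = (41.4 − 31.8) / [(31.8 + 41.4)/2] = 9.6/36.6 = 0.262295…
Arc Ed = %ΔQ / %ΔP = (-23.3/143.05) / (9.6/36.6) = -0.6209…

-0.62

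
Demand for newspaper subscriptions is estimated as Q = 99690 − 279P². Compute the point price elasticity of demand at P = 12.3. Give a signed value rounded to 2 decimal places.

-1.47

dQ/dP = −2·279·P = -6863.4. At P = 12.3, Q = 57480.09.
Ed = (dQ/dP)·(P/Q) = (-6863.4) × (12.3/57480.09) = -1.4686…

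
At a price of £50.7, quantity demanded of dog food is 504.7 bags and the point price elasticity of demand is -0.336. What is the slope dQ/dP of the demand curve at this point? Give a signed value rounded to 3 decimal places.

Ed = (dQ/dP)·(P/Q) ⇒ dQ/dP = Ed·Q/P = (-0.336)·504.7/50.7 = -3.34475…

-3.345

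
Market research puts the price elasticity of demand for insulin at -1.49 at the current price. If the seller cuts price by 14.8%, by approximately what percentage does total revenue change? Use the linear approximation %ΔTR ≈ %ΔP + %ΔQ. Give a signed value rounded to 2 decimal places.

+7.25%

%ΔQ ≈ Ed × %ΔP = (-1.49) × (-14.8%) = +22.0520%
%ΔTR ≈ %ΔP + %ΔQ = (-14.8%) + (+22.0520%) = +7.2520%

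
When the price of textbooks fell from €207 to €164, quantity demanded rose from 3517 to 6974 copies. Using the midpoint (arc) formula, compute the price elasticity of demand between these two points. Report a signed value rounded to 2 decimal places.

-2.84

%ΔQ = (6974 − 3517) / [(3517 + 6974)/2] = 3457/5245.5 = 0.659041…
%ΔP = (164 − 207) / [(207 + 164)/2] = -43/185.5 = -0.231805…
Arc Ed = %ΔQ / %ΔP = (3457/5245.5) / (-43/185.5) = -2.8430…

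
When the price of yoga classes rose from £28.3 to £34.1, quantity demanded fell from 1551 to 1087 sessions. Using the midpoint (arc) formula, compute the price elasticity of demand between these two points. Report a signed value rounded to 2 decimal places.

%ΔQ = (1087 − 1551) / [(1551 + 1087)/2] = -464/1319 = -0.351781…
%ΔP = (34.1 − 28.3) / [(28.3 + 34.1)/2] = 5.8/31.2 = 0.185897…
Arc Ed = %ΔQ / %ΔP = (-464/1319) / (5.8/31.2) = -1.8923…

-1.89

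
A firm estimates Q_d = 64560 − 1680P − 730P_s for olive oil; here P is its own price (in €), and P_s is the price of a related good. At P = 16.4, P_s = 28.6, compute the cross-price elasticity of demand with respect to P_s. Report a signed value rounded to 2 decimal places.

-1.29

At the given values, Q_d = 64560 − 1680(16.4) − 730(28.6) = 16130.
∂Q_d/∂P_s = -730.
E = (-730) × (28.6/16130) = -1.2943…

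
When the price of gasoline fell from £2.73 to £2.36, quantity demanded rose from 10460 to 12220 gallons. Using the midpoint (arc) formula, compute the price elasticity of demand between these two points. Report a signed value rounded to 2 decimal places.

-1.07

%ΔQ = (12220 − 10460) / [(10460 + 12220)/2] = 1760/11340 = 0.155202…
%ΔP = (2.36 − 2.73) / [(2.73 + 2.36)/2] = -0.37/2.545 = -0.145383…
Arc Ed = %ΔQ / %ΔP = (1760/11340) / (-0.37/2.545) = -1.0675…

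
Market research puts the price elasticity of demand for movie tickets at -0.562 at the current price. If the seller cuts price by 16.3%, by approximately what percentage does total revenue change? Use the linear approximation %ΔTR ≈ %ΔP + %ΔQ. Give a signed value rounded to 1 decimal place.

-7.1%

%ΔQ ≈ Ed × %ΔP = (-0.562) × (-16.3%) = +9.1606%
%ΔTR ≈ %ΔP + %ΔQ = (-16.3%) + (+9.1606%) = -7.1394%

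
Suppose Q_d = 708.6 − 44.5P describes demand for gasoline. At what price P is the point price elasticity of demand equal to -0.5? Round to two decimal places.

5.31

Ed = −44.5P/(708.6 − 44.5P). Set this equal to -0.5:
44.5P = 0.5·(708.6 − 44.5P) ⇒ 44.5P(1 + 0.5) = 0.5·708.6
P = 0.5·708.6 / (44.5·1.5) = 5.3078…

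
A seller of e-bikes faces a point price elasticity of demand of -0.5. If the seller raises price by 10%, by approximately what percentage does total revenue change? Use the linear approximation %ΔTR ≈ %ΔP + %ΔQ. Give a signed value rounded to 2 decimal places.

%ΔQ ≈ Ed × %ΔP = (-0.5) × (+10%) = -5.0000%
%ΔTR ≈ %ΔP + %ΔQ = (+10%) + (-5.0000%) = +5.0000%

+5.00%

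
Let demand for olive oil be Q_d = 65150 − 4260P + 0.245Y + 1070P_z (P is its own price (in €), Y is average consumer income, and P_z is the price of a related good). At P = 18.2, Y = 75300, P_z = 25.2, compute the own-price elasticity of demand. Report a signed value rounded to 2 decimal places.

-2.35

At the given values, Q_d = 65150 − 4260(18.2) + 0.245(75300) + 1070(25.2) = 33030.5.
∂Q_d/∂P = −4260.
E = (-4260) × (18.2/33030.5) = -2.3472…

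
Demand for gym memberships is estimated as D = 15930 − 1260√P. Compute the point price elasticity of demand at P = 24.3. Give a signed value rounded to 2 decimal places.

dD/dP = −1260/(2√P) = -127.802. At P = 24.3, D = 9718.83.
Ed = (dD/dP)·(P/D) = (-127.802) × (24.3/9718.83) = -0.3195…

-0.32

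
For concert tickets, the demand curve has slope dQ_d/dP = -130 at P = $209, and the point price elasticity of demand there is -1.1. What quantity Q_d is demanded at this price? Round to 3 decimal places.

Ed = (dQ_d/dP)·(P/Q_d) ⇒ Q_d = (dQ_d/dP)·P/Ed = (-130)·209/(-1.1) = 24700

24700.000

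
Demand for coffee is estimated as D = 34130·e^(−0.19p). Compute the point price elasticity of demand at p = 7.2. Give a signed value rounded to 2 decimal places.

dD/dp = −0.19·D = -1651.11. At p = 7.2, D = 8690.03.
Ed = (dD/dp)·(p/D) = (-1651.11) × (7.2/8690.03) = -1.368

-1.37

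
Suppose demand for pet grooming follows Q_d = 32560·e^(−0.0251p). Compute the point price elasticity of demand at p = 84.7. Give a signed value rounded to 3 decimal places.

dQ_d/dp = −0.0251·Q_d = -97.5127. At p = 84.7, Q_d = 3884.97.
Ed = (dQ_d/dp)·(p/Q_d) = (-97.5127) × (84.7/3884.97) = -2.12597

-2.126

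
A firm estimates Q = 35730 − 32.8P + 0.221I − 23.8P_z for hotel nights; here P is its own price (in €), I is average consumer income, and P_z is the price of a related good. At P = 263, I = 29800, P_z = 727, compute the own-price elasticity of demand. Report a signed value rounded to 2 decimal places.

At the given values, Q = 35730 − 32.8(263) + 0.221(29800) − 23.8(727) = 16386.8.
∂Q/∂P = −32.8.
E = (-32.8) × (263/16386.8) = -0.5264…

-0.53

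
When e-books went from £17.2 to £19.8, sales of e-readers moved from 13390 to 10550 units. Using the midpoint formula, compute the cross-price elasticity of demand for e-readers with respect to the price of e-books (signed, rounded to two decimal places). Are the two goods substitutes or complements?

%ΔQ_{e-readers} = (10550 − 13390)/avg = -2840/11970 = -0.237259…
%ΔP_{e-books} = (19.8 − 17.2)/avg = 2.6/18.5 = 0.140540…
E_cross = (-2840/11970) / (2.6/18.5) = -1.6881…
E_cross < 0 ⇒ the goods are complements.

-1.69; complements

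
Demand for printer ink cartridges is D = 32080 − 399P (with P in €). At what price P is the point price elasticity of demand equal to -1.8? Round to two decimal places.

Ed = −399P/(32080 − 399P). Set this equal to -1.8:
399P = 1.8·(32080 − 399P) ⇒ 399P(1 + 1.8) = 1.8·32080
P = 1.8·32080 / (399·2.8) = 51.6863…

51.69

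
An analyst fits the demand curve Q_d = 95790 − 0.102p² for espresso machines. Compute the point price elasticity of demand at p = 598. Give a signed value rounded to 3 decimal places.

-1.230

dQ_d/dp = −2·0.102·p = -121.992. At p = 598, Q_d = 59314.392.
Ed = (dQ_d/dp)·(p/Q_d) = (-121.992) × (598/59314.392) = -1.22990…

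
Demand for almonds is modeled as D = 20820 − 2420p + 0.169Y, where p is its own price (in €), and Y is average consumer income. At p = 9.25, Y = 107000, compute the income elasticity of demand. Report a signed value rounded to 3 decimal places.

At the given values, D = 20820 − 2420(9.25) + 0.169(107000) = 16518.
∂D/∂Y = 0.169.
E = (0.169) × (107000/16518) = 1.09474…

1.095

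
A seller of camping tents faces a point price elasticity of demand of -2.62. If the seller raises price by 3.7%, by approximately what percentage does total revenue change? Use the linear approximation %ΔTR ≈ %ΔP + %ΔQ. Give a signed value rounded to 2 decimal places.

%ΔQ ≈ Ed × %ΔP = (-2.62) × (+3.7%) = -9.6940%
%ΔTR ≈ %ΔP + %ΔQ = (+3.7%) + (-9.6940%) = -5.9940%

-5.99%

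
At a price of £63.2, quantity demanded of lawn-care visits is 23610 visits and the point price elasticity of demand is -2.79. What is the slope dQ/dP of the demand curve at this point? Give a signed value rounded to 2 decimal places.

-1042.28

Ed = (dQ/dP)·(P/Q) ⇒ dQ/dP = Ed·Q/P = (-2.79)·23610/63.2 = -1042.2768…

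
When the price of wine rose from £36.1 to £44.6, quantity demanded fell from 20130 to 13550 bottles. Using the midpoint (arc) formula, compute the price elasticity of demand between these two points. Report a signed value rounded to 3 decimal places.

-1.855

%ΔQ = (13550 − 20130) / [(20130 + 13550)/2] = -6580/16840 = -0.390736…
%ΔP = (44.6 − 36.1) / [(36.1 + 44.6)/2] = 8.5/40.35 = 0.210656…
Arc Ed = %ΔQ / %ΔP = (-6580/16840) / (8.5/40.35) = -1.85484…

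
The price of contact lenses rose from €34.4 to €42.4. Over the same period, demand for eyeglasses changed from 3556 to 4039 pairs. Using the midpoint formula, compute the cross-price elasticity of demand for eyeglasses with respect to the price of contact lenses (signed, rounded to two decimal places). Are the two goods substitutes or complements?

0.61; substitutes

%ΔQ_{eyeglasses} = (4039 − 3556)/avg = 483/3797.5 = 0.127188…
%ΔP_{contact lenses} = (42.4 − 34.4)/avg = 8/38.4 = 0.208333…
E_cross = (483/3797.5) / (8/38.4) = 0.6105…
E_cross > 0 ⇒ the goods are substitutes.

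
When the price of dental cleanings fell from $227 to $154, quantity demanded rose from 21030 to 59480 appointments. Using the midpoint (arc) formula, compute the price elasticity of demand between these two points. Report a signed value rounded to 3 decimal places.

-2.493

%ΔQ = (59480 − 21030) / [(21030 + 59480)/2] = 38450/40255 = 0.955160…
%ΔP = (154 − 227) / [(227 + 154)/2] = -73/190.5 = -0.383202…
Arc Ed = %ΔQ / %ΔP = (38450/40255) / (-73/190.5) = -2.49257…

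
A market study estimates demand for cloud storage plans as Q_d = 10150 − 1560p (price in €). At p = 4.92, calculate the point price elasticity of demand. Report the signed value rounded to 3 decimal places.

dQ_d/dp = −1560. At p = 4.92, Q_d = 10150 − 1560(4.92) = 2474.8.
Ed = (dQ_d/dp)·(p/Q_d) = −1560 × (4.92/2474.8) = -3.10134…

-3.101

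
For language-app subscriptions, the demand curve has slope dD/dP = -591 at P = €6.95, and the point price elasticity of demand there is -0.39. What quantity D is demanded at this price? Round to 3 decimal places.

10531.923

Ed = (dD/dP)·(P/D) ⇒ D = (dD/dP)·P/Ed = (-591)·6.95/(-0.39) = 10531.92307…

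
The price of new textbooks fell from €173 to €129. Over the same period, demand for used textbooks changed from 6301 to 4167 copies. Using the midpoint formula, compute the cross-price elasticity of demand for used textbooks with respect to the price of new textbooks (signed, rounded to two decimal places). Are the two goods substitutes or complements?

%ΔQ_{used textbooks} = (4167 − 6301)/avg = -2134/5234 = -0.407718…
%ΔP_{new textbooks} = (129 − 173)/avg = -44/151 = -0.291390…
E_cross = (-2134/5234) / (-44/151) = 1.3992…
E_cross > 0 ⇒ the goods are substitutes.

1.40; substitutes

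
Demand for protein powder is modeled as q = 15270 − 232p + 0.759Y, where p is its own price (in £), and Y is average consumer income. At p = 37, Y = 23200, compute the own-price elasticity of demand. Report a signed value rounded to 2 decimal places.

At the given values, q = 15270 − 232(37) + 0.759(23200) = 24294.8.
∂q/∂p = −232.
E = (-232) × (37/24294.8) = -0.3533…

-0.35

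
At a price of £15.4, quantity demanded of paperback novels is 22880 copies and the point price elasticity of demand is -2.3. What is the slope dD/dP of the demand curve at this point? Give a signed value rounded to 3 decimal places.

-3417.143

Ed = (dD/dP)·(P/D) ⇒ dD/dP = Ed·D/P = (-2.3)·22880/15.4 = -3417.14285…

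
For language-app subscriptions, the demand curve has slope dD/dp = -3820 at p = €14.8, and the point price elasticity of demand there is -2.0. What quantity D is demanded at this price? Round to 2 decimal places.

28268.00

Ed = (dD/dp)·(p/D) ⇒ D = (dD/dp)·p/Ed = (-3820)·14.8/(-2.0) = 28268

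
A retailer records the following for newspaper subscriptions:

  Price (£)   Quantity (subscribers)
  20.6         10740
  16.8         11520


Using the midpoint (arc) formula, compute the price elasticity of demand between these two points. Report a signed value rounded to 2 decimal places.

%ΔQ = (11520 − 10740) / [(10740 + 11520)/2] = 780/11130 = 0.070080…
%ΔP = (16.8 − 20.6) / [(20.6 + 16.8)/2] = -3.8/18.7 = -0.203208…
Arc Ed = %ΔQ / %ΔP = (780/11130) / (-3.8/18.7) = -0.3448…

-0.34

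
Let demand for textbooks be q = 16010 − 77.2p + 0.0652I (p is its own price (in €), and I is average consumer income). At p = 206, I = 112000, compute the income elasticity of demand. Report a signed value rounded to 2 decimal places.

At the given values, q = 16010 − 77.2(206) + 0.0652(112000) = 7409.2.
∂q/∂I = 0.0652.
E = (0.0652) × (112000/7409.2) = 0.9855…

0.99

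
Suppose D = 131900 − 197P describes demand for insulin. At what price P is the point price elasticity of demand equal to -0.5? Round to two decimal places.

Ed = −197P/(131900 − 197P). Set this equal to -0.5:
197P = 0.5·(131900 − 197P) ⇒ 197P(1 + 0.5) = 0.5·131900
P = 0.5·131900 / (197·1.5) = 223.1810…

223.18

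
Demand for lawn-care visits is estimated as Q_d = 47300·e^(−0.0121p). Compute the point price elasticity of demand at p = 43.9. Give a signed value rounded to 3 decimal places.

-0.531

dQ_d/dp = −0.0121·Q_d = -336.476. At p = 43.9, Q_d = 27807.9.
Ed = (dQ_d/dp)·(p/Q_d) = (-336.476) × (43.9/27807.9) = -0.53119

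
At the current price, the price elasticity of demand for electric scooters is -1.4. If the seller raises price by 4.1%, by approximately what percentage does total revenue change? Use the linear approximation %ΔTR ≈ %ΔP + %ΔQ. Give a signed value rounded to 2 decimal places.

-1.64%

%ΔQ ≈ Ed × %ΔP = (-1.4) × (+4.1%) = -5.7400%
%ΔTR ≈ %ΔP + %ΔQ = (+4.1%) + (-5.7400%) = -1.6400%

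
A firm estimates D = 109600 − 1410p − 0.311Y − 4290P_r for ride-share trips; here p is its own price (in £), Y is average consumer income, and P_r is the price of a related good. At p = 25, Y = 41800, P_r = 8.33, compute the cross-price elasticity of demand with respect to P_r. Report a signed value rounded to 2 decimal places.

At the given values, D = 109600 − 1410(25) − 0.311(41800) − 4290(8.33) = 25614.5.
∂D/∂P_r = -4290.
E = (-4290) × (8.33/25614.5) = -1.3951…

-1.40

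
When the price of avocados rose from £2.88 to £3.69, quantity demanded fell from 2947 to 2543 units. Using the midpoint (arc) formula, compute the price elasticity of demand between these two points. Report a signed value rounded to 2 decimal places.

%ΔQ = (2543 − 2947) / [(2947 + 2543)/2] = -404/2745 = -0.147176…
%ΔP = (3.69 − 2.88) / [(2.88 + 3.69)/2] = 0.81/3.285 = 0.246575…
Arc Ed = %ΔQ / %ΔP = (-404/2745) / (0.81/3.285) = -0.5968…

-0.60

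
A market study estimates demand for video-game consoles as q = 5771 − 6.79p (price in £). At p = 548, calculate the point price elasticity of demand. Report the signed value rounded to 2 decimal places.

dq/dp = −6.79. At p = 548, q = 5771 − 6.79(548) = 2050.08.
Ed = (dq/dp)·(p/q) = −6.79 × (548/2050.08) = -1.8150…

-1.82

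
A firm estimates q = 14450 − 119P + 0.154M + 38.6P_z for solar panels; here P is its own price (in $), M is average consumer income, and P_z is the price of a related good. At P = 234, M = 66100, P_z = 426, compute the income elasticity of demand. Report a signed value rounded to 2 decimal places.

0.77

At the given values, q = 14450 − 119(234) + 0.154(66100) + 38.6(426) = 13227.
∂q/∂M = 0.154.
E = (0.154) × (66100/13227) = 0.7695…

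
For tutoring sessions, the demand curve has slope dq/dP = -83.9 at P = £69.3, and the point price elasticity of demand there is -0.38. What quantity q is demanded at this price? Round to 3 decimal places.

Ed = (dq/dP)·(P/q) ⇒ q = (dq/dP)·P/Ed = (-83.9)·69.3/(-0.38) = 15300.71052…

15300.711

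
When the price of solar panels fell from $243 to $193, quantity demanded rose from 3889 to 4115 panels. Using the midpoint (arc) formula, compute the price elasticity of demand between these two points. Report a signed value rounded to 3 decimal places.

%ΔQ = (4115 − 3889) / [(3889 + 4115)/2] = 226/4002 = 0.056471…
%ΔP = (193 − 243) / [(243 + 193)/2] = -50/218 = -0.229357…
Arc Ed = %ΔQ / %ΔP = (226/4002) / (-50/218) = -0.24621…

-0.246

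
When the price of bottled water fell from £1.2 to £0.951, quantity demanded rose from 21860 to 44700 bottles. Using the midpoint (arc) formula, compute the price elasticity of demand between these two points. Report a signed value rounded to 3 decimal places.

-2.964

%ΔQ = (44700 − 21860) / [(21860 + 44700)/2] = 22840/33280 = 0.686298…
%ΔP = (0.951 − 1.2) / [(1.2 + 0.951)/2] = -0.249/1.0755 = -0.231520…
Arc Ed = %ΔQ / %ΔP = (22840/33280) / (-0.249/1.0755) = -2.96431…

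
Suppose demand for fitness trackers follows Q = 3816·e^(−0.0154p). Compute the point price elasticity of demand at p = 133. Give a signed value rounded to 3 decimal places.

-2.048

dQ/dp = −0.0154·Q = -7.57892. At p = 133, Q = 492.137.
Ed = (dQ/dp)·(p/Q) = (-7.57892) × (133/492.137) = -2.0482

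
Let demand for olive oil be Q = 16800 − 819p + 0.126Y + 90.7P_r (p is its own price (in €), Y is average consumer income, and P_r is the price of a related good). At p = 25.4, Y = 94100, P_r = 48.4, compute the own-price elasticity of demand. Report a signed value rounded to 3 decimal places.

-1.699

At the given values, Q = 16800 − 819(25.4) + 0.126(94100) + 90.7(48.4) = 12243.88.
∂Q/∂p = −819.
E = (-819) × (25.4/12243.88) = -1.69902…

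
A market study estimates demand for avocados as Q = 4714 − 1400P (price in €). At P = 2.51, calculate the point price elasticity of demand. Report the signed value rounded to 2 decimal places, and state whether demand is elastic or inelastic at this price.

dQ/dP = −1400. At P = 2.51, Q = 4714 − 1400(2.51) = 1200.
Ed = (dQ/dP)·(P/Q) = −1400 × (2.51/1200) = -2.9283…
|Ed| = 2.93 > 1, so demand is elastic.

-2.93; elastic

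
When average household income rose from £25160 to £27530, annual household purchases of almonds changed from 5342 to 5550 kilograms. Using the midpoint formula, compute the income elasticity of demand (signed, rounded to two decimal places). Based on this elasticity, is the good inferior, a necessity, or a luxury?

%ΔQ = (5550 − 5342)/[( 5342 + 5550)/2] = 208/5446 = 0.038193…
%ΔIncome = (27530 − 25160)/[( 25160 + 27530)/2] = 2370/26345 = 0.089960…
E_income = (208/5446) / (2370/26345) = 0.4245…
0 < E_income < 1 ⇒ normal good, necessity.

0.42; necessity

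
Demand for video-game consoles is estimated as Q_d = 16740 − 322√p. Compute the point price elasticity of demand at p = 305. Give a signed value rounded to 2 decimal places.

dQ_d/dp = −322/(2√p) = -9.21883. At p = 305, Q_d = 11116.5.
Ed = (dQ_d/dp)·(p/Q_d) = (-9.21883) × (305/11116.5) = -0.2529…

-0.25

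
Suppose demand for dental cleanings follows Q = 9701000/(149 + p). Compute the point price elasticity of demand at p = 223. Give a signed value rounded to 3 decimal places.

dQ/dp = −9701000/(149 + p)² = -70.102. At p = 223, Q = 26078.
Ed = (dQ/dp)·(p/Q) = (-70.102) × (223/26078) = -0.59946…

-0.599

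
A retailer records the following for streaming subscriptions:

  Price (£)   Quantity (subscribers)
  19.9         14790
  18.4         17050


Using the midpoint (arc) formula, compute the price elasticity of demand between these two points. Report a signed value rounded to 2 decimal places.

-1.81

%ΔQ = (17050 − 14790) / [(14790 + 17050)/2] = 2260/15920 = 0.141959…
%ΔP = (18.4 − 19.9) / [(19.9 + 18.4)/2] = -1.5/19.15 = -0.078328…
Arc Ed = %ΔQ / %ΔP = (2260/15920) / (-1.5/19.15) = -1.8123…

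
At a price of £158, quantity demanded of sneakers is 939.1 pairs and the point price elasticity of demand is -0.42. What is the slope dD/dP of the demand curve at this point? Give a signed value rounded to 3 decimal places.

-2.496

Ed = (dD/dP)·(P/D) ⇒ dD/dP = Ed·D/P = (-0.42)·939.1/158 = -2.49634…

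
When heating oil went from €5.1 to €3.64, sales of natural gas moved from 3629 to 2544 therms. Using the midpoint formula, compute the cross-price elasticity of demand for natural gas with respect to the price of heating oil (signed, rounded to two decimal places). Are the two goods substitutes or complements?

%ΔQ_{natural gas} = (2544 − 3629)/avg = -1085/3086.5 = -0.351530…
%ΔP_{heating oil} = (3.64 − 5.1)/avg = -1.46/4.37 = -0.334096…
E_cross = (-1085/3086.5) / (-1.46/4.37) = 1.0521…
E_cross > 0 ⇒ the goods are substitutes.

1.05; substitutes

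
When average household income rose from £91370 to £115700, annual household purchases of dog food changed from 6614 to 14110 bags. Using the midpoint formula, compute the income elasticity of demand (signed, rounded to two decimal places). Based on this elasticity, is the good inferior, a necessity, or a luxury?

%ΔQ = (14110 − 6614)/[( 6614 + 14110)/2] = 7496/10362 = 0.723412…
%ΔIncome = (115700 − 91370)/[( 91370 + 115700)/2] = 24330/103535 = 0.234992…
E_income = (7496/10362) / (24330/103535) = 3.0784…
E_income > 1 ⇒ normal good, luxury.

3.08; luxury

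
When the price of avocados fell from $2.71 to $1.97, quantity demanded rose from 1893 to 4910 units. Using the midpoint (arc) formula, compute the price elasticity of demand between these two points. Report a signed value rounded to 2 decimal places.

-2.80

%ΔQ = (4910 − 1893) / [(1893 + 4910)/2] = 3017/3401.5 = 0.886961…
%ΔP = (1.97 − 2.71) / [(2.71 + 1.97)/2] = -0.74/2.34 = -0.316239…
Arc Ed = %ΔQ / %ΔP = (3017/3401.5) / (-0.74/2.34) = -2.8047…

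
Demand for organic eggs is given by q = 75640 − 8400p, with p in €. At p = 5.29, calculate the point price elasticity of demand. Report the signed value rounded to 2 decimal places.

dq/dp = −8400. At p = 5.29, q = 75640 − 8400(5.29) = 31204.
Ed = (dq/dp)·(p/q) = −8400 × (5.29/31204) = -1.4240…

-1.42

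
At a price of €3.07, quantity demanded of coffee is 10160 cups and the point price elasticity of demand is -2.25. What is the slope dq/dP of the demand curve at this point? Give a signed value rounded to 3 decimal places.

Ed = (dq/dP)·(P/q) ⇒ dq/dP = Ed·q/P = (-2.25)·10160/3.07 = -7446.25407…

-7446.254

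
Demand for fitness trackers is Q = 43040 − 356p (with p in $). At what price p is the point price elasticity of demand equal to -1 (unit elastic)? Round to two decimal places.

60.45

Ed = −356p/(43040 − 356p). Set this equal to -1:
356p = 1·(43040 − 356p) ⇒ 356p(1 + 1) = 1·43040
p = 1·43040 / (356·2) = 60.4494…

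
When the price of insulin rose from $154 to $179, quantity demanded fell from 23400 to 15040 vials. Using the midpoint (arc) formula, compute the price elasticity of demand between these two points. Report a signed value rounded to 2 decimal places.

%ΔQ = (15040 − 23400) / [(23400 + 15040)/2] = -8360/19220 = -0.434963…
%ΔP = (179 − 154) / [(154 + 179)/2] = 25/166.5 = 0.150150…
Arc Ed = %ΔQ / %ΔP = (-8360/19220) / (25/166.5) = -2.8968…

-2.90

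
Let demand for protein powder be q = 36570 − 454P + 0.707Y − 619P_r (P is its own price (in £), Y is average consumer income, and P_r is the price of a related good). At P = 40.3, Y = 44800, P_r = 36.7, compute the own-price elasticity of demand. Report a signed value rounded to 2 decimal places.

-0.67

At the given values, q = 36570 − 454(40.3) + 0.707(44800) − 619(36.7) = 27230.1.
∂q/∂P = −454.
E = (-454) × (40.3/27230.1) = -0.6719…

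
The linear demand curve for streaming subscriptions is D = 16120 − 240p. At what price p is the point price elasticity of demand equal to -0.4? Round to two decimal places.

19.19

Ed = −240p/(16120 − 240p). Set this equal to -0.4:
240p = 0.4·(16120 − 240p) ⇒ 240p(1 + 0.4) = 0.4·16120
p = 0.4·16120 / (240·1.4) = 19.1904…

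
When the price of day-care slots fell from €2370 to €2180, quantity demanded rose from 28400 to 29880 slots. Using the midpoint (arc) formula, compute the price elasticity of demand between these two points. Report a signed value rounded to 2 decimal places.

-0.61

%ΔQ = (29880 − 28400) / [(28400 + 29880)/2] = 1480/29140 = 0.050789…
%ΔP = (2180 − 2370) / [(2370 + 2180)/2] = -190/2275 = -0.083516…
Arc Ed = %ΔQ / %ΔP = (1480/29140) / (-190/2275) = -0.6081…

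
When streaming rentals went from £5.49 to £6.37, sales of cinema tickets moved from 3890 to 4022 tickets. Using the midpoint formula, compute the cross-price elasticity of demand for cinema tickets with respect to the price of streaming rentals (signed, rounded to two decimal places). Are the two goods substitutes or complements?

0.22; substitutes

%ΔQ_{cinema tickets} = (4022 − 3890)/avg = 132/3956 = 0.033367…
%ΔP_{streaming rentals} = (6.37 − 5.49)/avg = 0.88/5.93 = 0.148397…
E_cross = (132/3956) / (0.88/5.93) = 0.2248…
E_cross > 0 ⇒ the goods are substitutes.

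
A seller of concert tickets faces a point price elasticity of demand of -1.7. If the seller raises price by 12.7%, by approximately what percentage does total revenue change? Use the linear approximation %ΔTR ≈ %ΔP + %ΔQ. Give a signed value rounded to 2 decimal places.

-8.89%

%ΔQ ≈ Ed × %ΔP = (-1.7) × (+12.7%) = -21.5900%
%ΔTR ≈ %ΔP + %ΔQ = (+12.7%) + (-21.5900%) = -8.8900%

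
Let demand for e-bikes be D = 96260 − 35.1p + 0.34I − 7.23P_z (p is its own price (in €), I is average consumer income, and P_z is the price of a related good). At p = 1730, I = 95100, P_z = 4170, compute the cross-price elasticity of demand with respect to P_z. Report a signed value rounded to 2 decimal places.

At the given values, D = 96260 − 35.1(1730) + 0.34(95100) − 7.23(4170) = 37721.9.
∂D/∂P_z = -7.23.
E = (-7.23) × (4170/37721.9) = -0.7992…

-0.80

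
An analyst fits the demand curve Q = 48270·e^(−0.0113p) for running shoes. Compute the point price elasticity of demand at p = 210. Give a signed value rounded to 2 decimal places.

-2.37

dQ/dp = −0.0113·Q = -50.8364. At p = 210, Q = 4498.8.
Ed = (dQ/dp)·(p/Q) = (-50.8364) × (210/4498.8) = -2.373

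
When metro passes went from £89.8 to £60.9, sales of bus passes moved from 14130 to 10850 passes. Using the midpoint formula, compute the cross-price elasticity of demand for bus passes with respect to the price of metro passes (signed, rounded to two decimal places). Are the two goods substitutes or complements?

0.68; substitutes

%ΔQ_{bus passes} = (10850 − 14130)/avg = -3280/12490 = -0.262610…
%ΔP_{metro passes} = (60.9 − 89.8)/avg = -28.9/75.35 = -0.383543…
E_cross = (-3280/12490) / (-28.9/75.35) = 0.6846…
E_cross > 0 ⇒ the goods are substitutes.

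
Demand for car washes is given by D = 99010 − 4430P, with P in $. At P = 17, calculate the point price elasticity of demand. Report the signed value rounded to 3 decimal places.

dD/dP = −4430. At P = 17, D = 99010 − 4430(17) = 23700.
Ed = (dD/dP)·(P/D) = −4430 × (17/23700) = -3.17763…

-3.178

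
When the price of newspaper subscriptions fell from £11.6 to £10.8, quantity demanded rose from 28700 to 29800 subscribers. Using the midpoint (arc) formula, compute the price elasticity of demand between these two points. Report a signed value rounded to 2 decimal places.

-0.53

%ΔQ = (29800 − 28700) / [(28700 + 29800)/2] = 1100/29250 = 0.037606…
%ΔP = (10.8 − 11.6) / [(11.6 + 10.8)/2] = -0.8/11.2 = -0.071428…
Arc Ed = %ΔQ / %ΔP = (1100/29250) / (-0.8/11.2) = -0.5264…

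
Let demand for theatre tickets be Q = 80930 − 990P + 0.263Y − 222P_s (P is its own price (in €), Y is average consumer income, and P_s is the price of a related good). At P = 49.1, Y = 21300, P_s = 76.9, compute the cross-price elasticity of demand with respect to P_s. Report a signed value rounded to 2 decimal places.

At the given values, Q = 80930 − 990(49.1) + 0.263(21300) − 222(76.9) = 20851.1.
∂Q/∂P_s = -222.
E = (-222) × (76.9/20851.1) = -0.8187…

-0.82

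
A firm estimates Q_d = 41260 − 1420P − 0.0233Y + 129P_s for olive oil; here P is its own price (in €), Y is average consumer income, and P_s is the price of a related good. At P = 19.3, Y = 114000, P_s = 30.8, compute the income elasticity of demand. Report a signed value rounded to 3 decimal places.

At the given values, Q_d = 41260 − 1420(19.3) − 0.0233(114000) + 129(30.8) = 15171.
∂Q_d/∂Y = -0.0233.
E = (-0.0233) × (114000/15171) = -0.17508…

-0.175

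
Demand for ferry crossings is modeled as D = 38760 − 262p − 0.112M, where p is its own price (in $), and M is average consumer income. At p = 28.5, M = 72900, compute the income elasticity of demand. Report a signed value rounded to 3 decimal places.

-0.353

At the given values, D = 38760 − 262(28.5) − 0.112(72900) = 23128.2.
∂D/∂M = -0.112.
E = (-0.112) × (72900/23128.2) = -0.35302…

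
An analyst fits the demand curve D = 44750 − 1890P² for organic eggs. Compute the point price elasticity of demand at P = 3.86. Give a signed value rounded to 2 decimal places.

dD/dP = −2·1890·P = -14590.8. At P = 3.86, D = 16589.756.
Ed = (dD/dP)·(P/D) = (-14590.8) × (3.86/16589.756) = -3.3948…

-3.39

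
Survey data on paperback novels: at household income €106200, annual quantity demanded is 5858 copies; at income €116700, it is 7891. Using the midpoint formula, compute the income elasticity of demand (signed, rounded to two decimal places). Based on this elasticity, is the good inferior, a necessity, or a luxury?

3.14; luxury

%ΔQ = (7891 − 5858)/[( 5858 + 7891)/2] = 2033/6874.5 = 0.295730…
%ΔIncome = (116700 − 106200)/[( 106200 + 116700)/2] = 10500/111450 = 0.094212…
E_income = (2033/6874.5) / (10500/111450) = 3.1389…
E_income > 1 ⇒ normal good, luxury.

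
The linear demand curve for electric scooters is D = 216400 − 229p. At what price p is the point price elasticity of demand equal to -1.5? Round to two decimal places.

566.99

Ed = −229p/(216400 − 229p). Set this equal to -1.5:
229p = 1.5·(216400 − 229p) ⇒ 229p(1 + 1.5) = 1.5·216400
p = 1.5·216400 / (229·2.5) = 566.9868…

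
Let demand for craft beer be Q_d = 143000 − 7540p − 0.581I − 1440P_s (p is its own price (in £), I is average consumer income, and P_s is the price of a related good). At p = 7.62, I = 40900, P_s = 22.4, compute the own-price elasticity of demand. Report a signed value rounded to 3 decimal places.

At the given values, Q_d = 143000 − 7540(7.62) − 0.581(40900) − 1440(22.4) = 29526.3.
∂Q_d/∂p = −7540.
E = (-7540) × (7.62/29526.3) = -1.94588…

-1.946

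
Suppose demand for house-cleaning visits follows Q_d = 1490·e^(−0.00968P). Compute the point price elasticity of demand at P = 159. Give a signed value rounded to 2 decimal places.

-1.54

dQ_d/dP = −0.00968·Q_d = -3.09478. At P = 159, Q_d = 319.709.
Ed = (dQ_d/dP)·(P/Q_d) = (-3.09478) × (159/319.709) = -1.5391…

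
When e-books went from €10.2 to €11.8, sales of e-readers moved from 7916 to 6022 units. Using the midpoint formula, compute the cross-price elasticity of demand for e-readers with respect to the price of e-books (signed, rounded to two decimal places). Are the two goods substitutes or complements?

-1.87; complements

%ΔQ_{e-readers} = (6022 − 7916)/avg = -1894/6969 = -0.271775…
%ΔP_{e-books} = (11.8 − 10.2)/avg = 1.6/11 = 0.145454…
E_cross = (-1894/6969) / (1.6/11) = -1.8684…
E_cross < 0 ⇒ the goods are complements.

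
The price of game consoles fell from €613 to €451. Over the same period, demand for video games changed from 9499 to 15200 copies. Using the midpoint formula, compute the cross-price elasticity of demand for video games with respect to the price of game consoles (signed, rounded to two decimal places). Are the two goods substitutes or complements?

%ΔQ_{video games} = (15200 − 9499)/avg = 5701/12349.5 = 0.461638…
%ΔP_{game consoles} = (451 − 613)/avg = -162/532 = -0.304511…
E_cross = (5701/12349.5) / (-162/532) = -1.5159…
E_cross < 0 ⇒ the goods are complements.

-1.52; complements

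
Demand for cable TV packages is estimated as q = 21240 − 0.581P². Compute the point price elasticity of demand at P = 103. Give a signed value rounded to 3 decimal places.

dq/dP = −2·0.581·P = -119.686. At P = 103, q = 15076.171.
Ed = (dq/dP)·(P/q) = (-119.686) × (103/15076.171) = -0.81769…

-0.818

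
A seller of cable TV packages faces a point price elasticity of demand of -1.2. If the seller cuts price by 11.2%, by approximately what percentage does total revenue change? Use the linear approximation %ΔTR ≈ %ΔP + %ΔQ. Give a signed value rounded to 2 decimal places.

+2.24%

%ΔQ ≈ Ed × %ΔP = (-1.2) × (-11.2%) = +13.4400%
%ΔTR ≈ %ΔP + %ΔQ = (-11.2%) + (+13.4400%) = +2.2400%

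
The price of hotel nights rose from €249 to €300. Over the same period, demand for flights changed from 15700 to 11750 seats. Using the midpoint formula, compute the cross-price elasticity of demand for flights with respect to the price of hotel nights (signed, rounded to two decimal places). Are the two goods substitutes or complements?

-1.55; complements

%ΔQ_{flights} = (11750 − 15700)/avg = -3950/13725 = -0.287795…
%ΔP_{hotel nights} = (300 − 249)/avg = 51/274.5 = 0.185792…
E_cross = (-3950/13725) / (51/274.5) = -1.5490…
E_cross < 0 ⇒ the goods are complements.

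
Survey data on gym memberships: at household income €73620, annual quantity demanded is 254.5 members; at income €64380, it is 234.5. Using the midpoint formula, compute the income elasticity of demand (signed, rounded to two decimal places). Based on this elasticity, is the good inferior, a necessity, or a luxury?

0.61; necessity

%ΔQ = (234.5 − 254.5)/[( 254.5 + 234.5)/2] = -20/244.5 = -0.081799…
%ΔIncome = (64380 − 73620)/[( 73620 + 64380)/2] = -9240/69000 = -0.133913…
E_income = (-20/244.5) / (-9240/69000) = 0.6108…
0 < E_income < 1 ⇒ normal good, necessity.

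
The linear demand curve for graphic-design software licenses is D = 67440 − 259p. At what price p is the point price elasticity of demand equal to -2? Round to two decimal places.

173.59

Ed = −259p/(67440 − 259p). Set this equal to -2:
259p = 2·(67440 − 259p) ⇒ 259p(1 + 2) = 2·67440
p = 2·67440 / (259·3) = 173.5907…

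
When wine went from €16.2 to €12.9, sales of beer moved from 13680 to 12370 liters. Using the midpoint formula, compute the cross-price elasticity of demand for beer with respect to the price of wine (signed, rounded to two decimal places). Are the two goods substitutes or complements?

%ΔQ_{beer} = (12370 − 13680)/avg = -1310/13025 = -0.100575…
%ΔP_{wine} = (12.9 − 16.2)/avg = -3.3/14.55 = -0.226804…
E_cross = (-1310/13025) / (-3.3/14.55) = 0.4434…
E_cross > 0 ⇒ the goods are substitutes.

0.44; substitutes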